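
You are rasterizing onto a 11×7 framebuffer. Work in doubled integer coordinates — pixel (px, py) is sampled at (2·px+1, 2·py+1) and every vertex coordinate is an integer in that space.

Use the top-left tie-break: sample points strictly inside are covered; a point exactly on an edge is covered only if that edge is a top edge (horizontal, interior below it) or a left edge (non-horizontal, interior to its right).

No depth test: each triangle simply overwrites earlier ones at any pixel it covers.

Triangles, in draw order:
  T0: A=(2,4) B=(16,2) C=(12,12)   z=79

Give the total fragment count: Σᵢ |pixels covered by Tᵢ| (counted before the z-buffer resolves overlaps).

T0:
  2·area = 132
  edge (2, 4)→(16, 2): d=(14,-2) top-left  bias=+0
  edge (16, 2)→(12, 12): d=(-4,10) right/bottom  bias=-1
  edge (12, 12)→(2, 4): d=(-10,-8) top-left  bias=+0
    (4,1)@(9, 3): e=[0,66,66] → █  [on edge]
    (5,1)@(11, 3): e=[4,46,82] → █
    (6,1)@(13, 3): e=[8,26,98] → █
    (7,1)@(15, 3): e=[12,6,114] → █
    (8,1)@(17, 3): e=[16,-14,130] → ·
    (2,2)@(5, 5): e=[20,98,14] → █
    (3,2)@(7, 5): e=[24,78,30] → █
    (7,2)@(15, 5): e=[40,-2,94] → ·
    (2,3)@(5, 7): e=[48,90,-6] → ·
    (3,3)@(7, 7): e=[52,70,10] → █
    (7,3)@(15, 7): e=[68,-10,74] → ·
    (3,4)@(7, 9): e=[80,62,-10] → ·
  covered (17 px):
    · · · · · · · · · · ·
    · · · · █ █ █ █ · · ·
    · · █ █ █ █ █ · · · ·
    · · · █ █ █ █ · · · ·
    · · · · █ █ █ · · · ·
    · · · · · █ · · · · ·
    · · · · · · · · · · ·

Answer: 17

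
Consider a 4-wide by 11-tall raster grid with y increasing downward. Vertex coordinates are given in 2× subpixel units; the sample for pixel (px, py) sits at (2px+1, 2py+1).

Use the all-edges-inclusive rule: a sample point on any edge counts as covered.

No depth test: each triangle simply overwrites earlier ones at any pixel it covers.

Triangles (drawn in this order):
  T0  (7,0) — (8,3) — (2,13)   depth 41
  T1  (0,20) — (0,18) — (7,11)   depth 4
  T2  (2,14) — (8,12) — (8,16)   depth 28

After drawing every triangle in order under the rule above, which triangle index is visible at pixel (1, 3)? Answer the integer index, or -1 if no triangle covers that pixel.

T0:
  2·area = 28
  edge (7, 0)→(8, 3): d=(1,3) inclusive
  edge (8, 3)→(2, 13): d=(-6,10) inclusive
  edge (2, 13)→(7, 0): d=(5,-13) inclusive
    (3,0)@(7, 1): e=[1,22,5] → █
    (3,1)@(7, 3): e=[3,10,15] → █
    (3,2)@(7, 5): e=[5,-2,25] → ·
    (2,3)@(5, 7): e=[13,6,9] → █
    (3,3)@(7, 7): e=[7,-14,35] → ·
    (2,4)@(5, 9): e=[15,-6,19] → ·
    (1,5)@(3, 11): e=[23,2,3] → █
    (2,5)@(5, 11): e=[17,-18,29] → ·
    (1,6)@(3, 13): e=[25,-10,13] → ·
  covered (4 px):
    · · · █
    · · · █
    · · · ·
    · · █ ·
    · · · ·
    · █ · ·
    · · · ·
    · · · ·
    · · · ·
    · · · ·
    · · · ·
T1:
  2·area = 14
  edge (0, 20)→(0, 18): d=(0,-2) inclusive
  edge (0, 18)→(7, 11): d=(7,-7) inclusive
  edge (7, 11)→(0, 20): d=(-7,9) inclusive
    (3,5)@(7, 11): e=[14,0,0] → █  [on edge]
    (2,6)@(5, 13): e=[10,0,4] → █  [on edge]
    (3,6)@(7, 13): e=[14,14,-14] → ·
    (1,7)@(3, 15): e=[6,0,8] → █  [on edge]
    (2,7)@(5, 15): e=[10,14,-10] → ·
    (0,8)@(1, 17): e=[2,0,12] → █  [on edge]
    (1,8)@(3, 17): e=[6,14,-6] → ·
    (0,9)@(1, 19): e=[2,14,-2] → ·
  covered (4 px):
    · · · ·
    · · · ·
    · · · ·
    · · · ·
    · · · ·
    · · · █
    · · █ ·
    · █ · ·
    █ · · ·
    · · · ·
    · · · ·
T2:
  2·area = 24
  edge (2, 14)→(8, 12): d=(6,-2) inclusive
  edge (8, 12)→(8, 16): d=(0,4) inclusive
  edge (8, 16)→(2, 14): d=(-6,-2) inclusive
    (2,6)@(5, 13): e=[0,12,12] → █  [on edge]
    (3,6)@(7, 13): e=[4,4,16] → █
    (2,7)@(5, 15): e=[12,12,0] → █  [on edge]
    (2,8)@(5, 17): e=[24,12,-12] → ·
    (3,8)@(7, 17): e=[28,4,-8] → ·
  covered (4 px):
    · · · ·
    · · · ·
    · · · ·
    · · · ·
    · · · ·
    · · · ·
    · · █ █
    · · █ █
    · · · ·
    · · · ·
    · · · ·

Z-buffer (winner per pixel, '.' = empty):
  . . . 0
  . . . 0
  . . . .
  . . 0 .
  . . . .
  . 0 . 1
  . . 2 2
  . 1 2 2
  1 . . .
  . . . .
  . . . .

Final: -1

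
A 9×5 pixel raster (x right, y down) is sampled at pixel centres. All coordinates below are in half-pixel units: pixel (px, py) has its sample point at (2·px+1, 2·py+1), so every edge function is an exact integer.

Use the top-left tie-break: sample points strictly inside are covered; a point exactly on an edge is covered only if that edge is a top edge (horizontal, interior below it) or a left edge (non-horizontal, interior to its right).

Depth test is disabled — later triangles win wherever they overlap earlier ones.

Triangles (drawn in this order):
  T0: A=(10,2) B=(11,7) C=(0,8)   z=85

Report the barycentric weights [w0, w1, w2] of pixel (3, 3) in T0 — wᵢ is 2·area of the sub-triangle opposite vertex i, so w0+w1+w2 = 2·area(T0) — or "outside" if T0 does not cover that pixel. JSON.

T0:
  2·area = 56
  edge (10, 2)→(11, 7): d=(1,5) right/bottom  bias=-1
  edge (11, 7)→(0, 8): d=(-11,1) right/bottom  bias=-1
  edge (0, 8)→(10, 2): d=(10,-6) top-left  bias=+0
    (4,1)@(9, 3): e=[6,46,4] → █
    (5,1)@(11, 3): e=[-4,44,16] → ·
    (2,2)@(5, 5): e=[28,28,0] → █  [on edge]
    (3,2)@(7, 5): e=[18,26,12] → █
    (5,2)@(11, 5): e=[-2,22,36] → ·
    (1,3)@(3, 7): e=[40,8,8] → █
    (5,3)@(11, 7): e=[0,0,56] → ·  [on edge]
    (1,4)@(3, 9): e=[42,-14,28] → ·
    (2,4)@(5, 9): e=[32,-16,40] → ·
    (3,4)@(7, 9): e=[22,-18,52] → ·
    (4,4)@(9, 9): e=[12,-20,64] → ·
  covered (8 px):
    · · · · · · · · ·
    · · · · █ · · · ·
    · · █ █ █ · · · ·
    · █ █ █ █ · · · ·
    · · · · · · · · ·

Answer: [4,32,20]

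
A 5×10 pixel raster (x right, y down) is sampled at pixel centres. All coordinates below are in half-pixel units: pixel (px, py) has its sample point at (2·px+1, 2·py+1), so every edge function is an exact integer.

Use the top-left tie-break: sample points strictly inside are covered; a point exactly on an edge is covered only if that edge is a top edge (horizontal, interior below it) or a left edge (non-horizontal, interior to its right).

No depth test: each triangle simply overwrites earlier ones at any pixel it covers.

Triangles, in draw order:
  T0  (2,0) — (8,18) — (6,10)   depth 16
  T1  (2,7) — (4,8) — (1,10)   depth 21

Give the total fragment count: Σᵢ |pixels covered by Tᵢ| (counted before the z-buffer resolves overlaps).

T0:
  2·area = 12  (B↔C swapped to make it positive)
  edge (2, 0)→(6, 10): d=(4,10) right/bottom  bias=-1
  edge (6, 10)→(8, 18): d=(2,8) right/bottom  bias=-1
  edge (8, 18)→(2, 0): d=(-6,-18) top-left  bias=+0
    (1,1)@(3, 3): e=[2,10,0] → X  [on edge]
    (2,1)@(5, 3): e=[-18,-6,36] → .
    (1,2)@(3, 5): e=[10,14,-12] → .
    (2,4)@(5, 9): e=[6,6,0] → X  [on edge]
    (3,4)@(7, 9): e=[-14,-10,36] → .
    (2,5)@(5, 11): e=[14,10,-12] → .
    (3,7)@(7, 15): e=[10,2,0] → X  [on edge]
    (4,7)@(9, 15): e=[-10,-14,36] → .
    (3,8)@(7, 17): e=[18,6,-12] → .
  covered (3 px):
    . . . . .
    . X . . .
    . . . . .
    . . . . .
    . . X . .
    . . . . .
    . . . . .
    . . . X .
    . . . . .
    . . . . .
T1:
  2·area = 7
  edge (2, 7)→(4, 8): d=(2,1) right/bottom  bias=-1
  edge (4, 8)→(1, 10): d=(-3,2) right/bottom  bias=-1
  edge (1, 10)→(2, 7): d=(1,-3) top-left  bias=+0
  covered (0 px):
    . . . . .
    . . . . .
    . . . . .
    . . . . .
    . . . . .
    . . . . .
    . . . . .
    . . . . .
    . . . . .
    . . . . .

Answer: 3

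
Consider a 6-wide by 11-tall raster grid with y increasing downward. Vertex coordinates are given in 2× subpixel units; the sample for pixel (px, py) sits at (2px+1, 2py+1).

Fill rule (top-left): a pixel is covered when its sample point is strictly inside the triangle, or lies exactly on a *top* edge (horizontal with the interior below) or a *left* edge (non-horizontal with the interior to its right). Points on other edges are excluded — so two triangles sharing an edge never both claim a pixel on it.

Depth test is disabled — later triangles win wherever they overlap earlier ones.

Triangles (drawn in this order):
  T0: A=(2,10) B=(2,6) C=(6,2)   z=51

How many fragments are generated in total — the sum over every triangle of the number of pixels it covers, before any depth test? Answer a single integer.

T0:
  2·area = 16
  edge (2, 10)→(2, 6): d=(0,-4) top-left  bias=+0
  edge (2, 6)→(6, 2): d=(4,-4) top-left  bias=+0
  edge (6, 2)→(2, 10): d=(-4,8) right/bottom  bias=-1
    (3,0)@(7, 1): e=[20,0,-4] → ·  [on edge]
    (2,1)@(5, 3): e=[12,0,4] → #  [on edge]
    (3,1)@(7, 3): e=[20,8,-12] → ·
    (1,2)@(3, 5): e=[4,0,12] → #  [on edge]
    (2,2)@(5, 5): e=[12,8,-4] → ·
    (0,3)@(1, 7): e=[-4,0,20] → ·  [on edge]
    (1,3)@(3, 7): e=[4,8,4] → #
    (2,3)@(5, 7): e=[12,16,-12] → ·
    (1,4)@(3, 9): e=[4,16,-4] → ·
  covered (3 px):
    · · · · · ·
    · · # · · ·
    · # · · · ·
    · # · · · ·
    · · · · · ·
    · · · · · ·
    · · · · · ·
    · · · · · ·
    · · · · · ·
    · · · · · ·
    · · · · · ·

Final: 3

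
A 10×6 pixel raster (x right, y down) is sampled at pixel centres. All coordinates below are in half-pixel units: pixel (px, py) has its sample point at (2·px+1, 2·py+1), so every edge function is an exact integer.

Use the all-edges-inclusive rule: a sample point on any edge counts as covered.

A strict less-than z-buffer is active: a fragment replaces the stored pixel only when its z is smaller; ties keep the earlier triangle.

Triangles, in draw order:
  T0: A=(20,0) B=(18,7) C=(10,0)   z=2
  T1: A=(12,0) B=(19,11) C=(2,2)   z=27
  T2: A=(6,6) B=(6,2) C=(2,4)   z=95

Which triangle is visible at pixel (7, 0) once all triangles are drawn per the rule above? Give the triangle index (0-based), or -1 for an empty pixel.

T0:
  2·area = 70
  edge (20, 0)→(18, 7): d=(-2,7) inclusive
  edge (18, 7)→(10, 0): d=(-8,-7) inclusive
  edge (10, 0)→(20, 0): d=(10,0) inclusive
    (6,0)@(13, 1): e=[47,13,10] → █
    (7,0)@(15, 1): e=[33,27,10] → █
    (8,0)@(17, 1): e=[19,41,10] → █
    (9,0)@(19, 1): e=[5,55,10] → █
    (6,1)@(13, 3): e=[43,-3,30] → ·
    (7,1)@(15, 3): e=[29,11,30] → █
    (7,2)@(15, 5): e=[25,-5,50] → ·
    (8,2)@(17, 5): e=[11,9,50] → █
    (9,2)@(19, 5): e=[-3,23,50] → ·
    (8,3)@(17, 7): e=[7,-7,70] → ·
  covered (8 px):
    · · · · · · █ █ █ █
    · · · · · · · █ █ █
    · · · · · · · · █ ·
    · · · · · · · · · ·
    · · · · · · · · · ·
    · · · · · · · · · ·
T1:
  2·area = 124
  edge (12, 0)→(19, 11): d=(7,11) inclusive
  edge (19, 11)→(2, 2): d=(-17,-9) inclusive
  edge (2, 2)→(12, 0): d=(10,-2) inclusive
    (3,0)@(7, 1): e=[62,62,0] → █  [on edge]
    (4,0)@(9, 1): e=[40,80,4] → █
    (5,0)@(11, 1): e=[18,98,8] → █
    (6,0)@(13, 1): e=[-4,116,12] → ·
    (2,1)@(5, 3): e=[98,10,16] → █
    (6,1)@(13, 3): e=[10,82,32] → █
    (7,1)@(15, 3): e=[-12,100,36] → ·
    (2,2)@(5, 5): e=[112,-24,36] → ·
    (3,2)@(7, 5): e=[90,-6,40] → ·
    (4,2)@(9, 5): e=[68,12,44] → █
    (7,2)@(15, 5): e=[2,66,56] → █
    (8,2)@(17, 5): e=[-20,84,60] → ·
    (9,5)@(19, 11): e=[0,0,124] → █  [on edge]
  covered (16 px):
    · · · █ █ █ · · · ·
    · · █ █ █ █ █ · · ·
    · · · · █ █ █ █ · ·
    · · · · · · █ █ · ·
    · · · · · · · · █ ·
    · · · · · · · · · █
T2:
  2·area = 16  (B↔C swapped to make it positive)
  edge (6, 6)→(2, 4): d=(-4,-2) inclusive
  edge (2, 4)→(6, 2): d=(4,-2) inclusive
  edge (6, 2)→(6, 6): d=(0,4) inclusive
    (2,1)@(5, 3): e=[10,2,4] → █
    (3,1)@(7, 3): e=[14,6,-4] → ·
    (2,2)@(5, 5): e=[2,10,4] → █
    (3,2)@(7, 5): e=[6,14,-4] → ·
    (2,3)@(5, 7): e=[-6,18,4] → ·
  covered (2 px):
    · · · · · · · · · ·
    · · █ · · · · · · ·
    · · █ · · · · · · ·
    · · · · · · · · · ·
    · · · · · · · · · ·
    · · · · · · · · · ·

Z-buffer (winner per pixel, '.' = empty):
  . . . 1 1 1 0 0 0 0
  . . 1 1 1 1 1 0 0 0
  . . 2 . 1 1 1 1 0 .
  . . . . . . 1 1 . .
  . . . . . . . . 1 .
  . . . . . . . . . 1

Final: 0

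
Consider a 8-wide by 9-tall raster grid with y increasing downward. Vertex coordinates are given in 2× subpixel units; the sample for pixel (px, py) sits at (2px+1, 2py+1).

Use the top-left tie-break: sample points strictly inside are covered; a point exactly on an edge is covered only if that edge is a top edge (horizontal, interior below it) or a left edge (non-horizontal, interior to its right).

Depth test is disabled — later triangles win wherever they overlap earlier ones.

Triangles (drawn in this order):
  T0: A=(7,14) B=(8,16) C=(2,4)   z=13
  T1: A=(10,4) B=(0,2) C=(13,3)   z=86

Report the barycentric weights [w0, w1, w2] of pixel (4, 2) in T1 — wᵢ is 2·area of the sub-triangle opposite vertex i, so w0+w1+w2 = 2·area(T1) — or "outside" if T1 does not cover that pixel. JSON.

T0:
  degenerate (2·area = 0) — covers nothing
T1:
  2·area = 16
  edge (10, 4)→(0, 2): d=(-10,-2) top-left  bias=+0
  edge (0, 2)→(13, 3): d=(13,1) right/bottom  bias=-1
  edge (13, 3)→(10, 4): d=(-3,1) right/bottom  bias=-1
    (2,1)@(5, 3): e=[0,8,8] → #  [on edge]
    (3,1)@(7, 3): e=[4,6,6] → #
    (4,1)@(9, 3): e=[8,4,4] → #
    (5,1)@(11, 3): e=[12,2,2] → #
    (6,1)@(13, 3): e=[16,0,0] → ·  [on edge]
    (2,2)@(5, 5): e=[-20,34,2] → ·
    (3,2)@(7, 5): e=[-16,32,0] → ·  [on edge]
    (4,2)@(9, 5): e=[-12,30,-2] → ·
    (5,2)@(11, 5): e=[-8,28,-4] → ·
    (7,2)@(15, 5): e=[0,24,-8] → ·  [on edge]
    (0,3)@(1, 7): e=[-48,64,0] → ·  [on edge]
  covered (4 px):
    · · · · · · · ·
    · · # # # # · ·
    · · · · · · · ·
    · · · · · · · ·
    · · · · · · · ·
    · · · · · · · ·
    · · · · · · · ·
    · · · · · · · ·
    · · · · · · · ·

Final: "outside"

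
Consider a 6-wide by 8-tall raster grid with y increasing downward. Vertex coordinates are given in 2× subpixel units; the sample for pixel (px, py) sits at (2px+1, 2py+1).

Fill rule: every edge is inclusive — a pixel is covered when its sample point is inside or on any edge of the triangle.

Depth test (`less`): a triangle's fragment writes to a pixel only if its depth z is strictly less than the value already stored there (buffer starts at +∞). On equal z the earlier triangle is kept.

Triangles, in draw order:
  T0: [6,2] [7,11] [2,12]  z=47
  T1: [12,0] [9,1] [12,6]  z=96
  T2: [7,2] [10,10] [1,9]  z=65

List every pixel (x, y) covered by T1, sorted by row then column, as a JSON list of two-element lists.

T0:
  2·area = 46
  edge (6, 2)→(7, 11): d=(1,9) inclusive
  edge (7, 11)→(2, 12): d=(-5,1) inclusive
  edge (2, 12)→(6, 2): d=(4,-10) inclusive
    (2,2)@(5, 5): e=[12,32,2] → #
    (3,2)@(7, 5): e=[-6,30,22] → ·
    (2,3)@(5, 7): e=[14,22,10] → #
    (3,3)@(7, 7): e=[-4,20,30] → ·
    (2,4)@(5, 9): e=[16,12,18] → #
    (3,4)@(7, 9): e=[-2,10,38] → ·
    (1,5)@(3, 11): e=[36,4,6] → #
    (3,5)@(7, 11): e=[0,0,46] → #  [on edge]
    (4,5)@(9, 11): e=[-18,-2,66] → ·
    (1,6)@(3, 13): e=[38,-6,14] → ·
    (2,6)@(5, 13): e=[20,-8,34] → ·
    (3,6)@(7, 13): e=[2,-10,54] → ·
  covered (6 px):
    · · · · · ·
    · · · · · ·
    · · # · · ·
    · · # · · ·
    · · # · · ·
    · # # # · ·
    · · · · · ·
    · · · · · ·
T1:
  2·area = 18  (B↔C swapped to make it positive)
  edge (12, 0)→(12, 6): d=(0,6) inclusive
  edge (12, 6)→(9, 1): d=(-3,-5) inclusive
  edge (9, 1)→(12, 0): d=(3,-1) inclusive
    (4,0)@(9, 1): e=[18,0,0] → #  [on edge]
    (5,0)@(11, 1): e=[6,10,2] → #
    (1,1)@(3, 3): e=[54,-36,0] → ·  [on edge]
    (4,1)@(9, 3): e=[18,-6,6] → ·
    (5,1)@(11, 3): e=[6,4,8] → #
    (5,2)@(11, 5): e=[6,-2,14] → ·
  covered (3 px):
    · · · · # #
    · · · · · #
    · · · · · ·
    · · · · · ·
    · · · · · ·
    · · · · · ·
    · · · · · ·
    · · · · · ·
T2:
  2·area = 69
  edge (7, 2)→(10, 10): d=(3,8) inclusive
  edge (10, 10)→(1, 9): d=(-9,-1) inclusive
  edge (1, 9)→(7, 2): d=(6,-7) inclusive
    (3,1)@(7, 3): e=[3,60,6] → #
    (4,1)@(9, 3): e=[-13,62,20] → ·
    (2,2)@(5, 5): e=[25,40,4] → #
    (4,2)@(9, 5): e=[-7,44,32] → ·
    (1,3)@(3, 7): e=[47,20,2] → #
    (4,3)@(9, 7): e=[-1,26,44] → ·
    (0,4)@(1, 9): e=[69,0,0] → #  [on edge]
    (4,4)@(9, 9): e=[5,8,56] → #
    (5,4)@(11, 9): e=[-11,10,70] → ·
    (0,5)@(1, 11): e=[75,-18,12] → ·
    (1,5)@(3, 11): e=[59,-16,26] → ·
    (2,5)@(5, 11): e=[43,-14,40] → ·
  covered (11 px):
    · · · · · ·
    · · · # · ·
    · · # # · ·
    · # # # · ·
    # # # # # ·
    · · · · · ·
    · · · · · ·
    · · · · · ·

Answer: [[4,0],[5,0],[5,1]]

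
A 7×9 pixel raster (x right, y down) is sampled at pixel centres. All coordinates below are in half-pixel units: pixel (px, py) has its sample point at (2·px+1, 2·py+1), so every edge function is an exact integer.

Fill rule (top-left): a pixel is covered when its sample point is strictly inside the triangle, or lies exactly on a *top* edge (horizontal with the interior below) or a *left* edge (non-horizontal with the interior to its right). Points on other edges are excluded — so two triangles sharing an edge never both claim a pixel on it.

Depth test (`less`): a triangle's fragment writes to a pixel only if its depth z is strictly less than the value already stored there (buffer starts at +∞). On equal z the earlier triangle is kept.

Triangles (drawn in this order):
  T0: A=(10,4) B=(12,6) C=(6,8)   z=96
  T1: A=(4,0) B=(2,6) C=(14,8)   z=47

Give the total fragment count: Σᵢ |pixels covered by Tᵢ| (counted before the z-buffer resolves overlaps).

T0:
  2·area = 16
  edge (10, 4)→(12, 6): d=(2,2) right/bottom  bias=-1
  edge (12, 6)→(6, 8): d=(-6,2) right/bottom  bias=-1
  edge (6, 8)→(10, 4): d=(4,-4) top-left  bias=+0
    (3,0)@(7, 1): e=[0,40,-24] → ·  [on edge]
    (6,0)@(13, 1): e=[-12,28,0] → ·  [on edge]
    (4,1)@(9, 3): e=[0,24,-8] → ·  [on edge]
    (5,1)@(11, 3): e=[-4,20,0] → ·  [on edge]
    (4,2)@(9, 5): e=[4,12,0] → █  [on edge]
    (5,2)@(11, 5): e=[0,8,8] → ·  [on edge]
    (3,3)@(7, 7): e=[12,4,0] → █  [on edge]
    (4,3)@(9, 7): e=[8,0,8] → ·  [on edge]
    (6,3)@(13, 7): e=[0,-8,24] → ·  [on edge]
    (1,4)@(3, 9): e=[24,0,-8] → ·  [on edge]
    (2,4)@(5, 9): e=[20,-4,0] → ·  [on edge]
    (3,4)@(7, 9): e=[16,-8,8] → ·
    (1,5)@(3, 11): e=[28,-12,0] → ·  [on edge]
    (0,6)@(1, 13): e=[36,-20,0] → ·  [on edge]
  covered (2 px):
    · · · · · · ·
    · · · · · · ·
    · · · · █ · ·
    · · · █ · · ·
    · · · · · · ·
    · · · · · · ·
    · · · · · · ·
    · · · · · · ·
    · · · · · · ·
T1:
  2·area = 76  (B↔C swapped to make it positive)
  edge (4, 0)→(14, 8): d=(10,8) right/bottom  bias=-1
  edge (14, 8)→(2, 6): d=(-12,-2) top-left  bias=+0
  edge (2, 6)→(4, 0): d=(2,-6) top-left  bias=+0
    (2,0)@(5, 1): e=[2,66,8] → █
    (3,0)@(7, 1): e=[-14,70,20] → ·
    (1,1)@(3, 3): e=[38,38,0] → █  [on edge]
    (3,1)@(7, 3): e=[6,46,24] → █
    (4,1)@(9, 3): e=[-10,50,36] → ·
    (1,2)@(3, 5): e=[58,14,4] → █
    (4,2)@(9, 5): e=[10,26,40] → █
    (5,2)@(11, 5): e=[-6,30,52] → ·
    (1,3)@(3, 7): e=[78,-10,8] → ·
    (2,3)@(5, 7): e=[62,-6,20] → ·
    (3,3)@(7, 7): e=[46,-2,32] → ·
    (4,3)@(9, 7): e=[30,2,44] → █
    (0,4)@(1, 9): e=[114,-38,0] → ·  [on edge]
  covered (10 px):
    · · █ · · · ·
    · █ █ █ · · ·
    · █ █ █ █ · ·
    · · · · █ █ ·
    · · · · · · ·
    · · · · · · ·
    · · · · · · ·
    · · · · · · ·
    · · · · · · ·

Final: 12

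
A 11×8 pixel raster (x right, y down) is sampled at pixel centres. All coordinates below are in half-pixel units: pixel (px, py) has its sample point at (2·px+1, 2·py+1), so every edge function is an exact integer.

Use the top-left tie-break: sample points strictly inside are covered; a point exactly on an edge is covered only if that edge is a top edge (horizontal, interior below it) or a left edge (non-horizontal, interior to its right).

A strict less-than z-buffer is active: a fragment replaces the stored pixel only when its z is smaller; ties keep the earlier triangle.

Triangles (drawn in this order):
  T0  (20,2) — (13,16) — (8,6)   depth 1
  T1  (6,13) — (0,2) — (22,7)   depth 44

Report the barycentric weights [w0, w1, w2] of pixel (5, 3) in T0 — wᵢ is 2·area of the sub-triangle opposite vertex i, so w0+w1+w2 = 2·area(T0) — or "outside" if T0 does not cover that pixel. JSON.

T0:
  2·area = 140
  edge (20, 2)→(13, 16): d=(-7,14) right/bottom  bias=-1
  edge (13, 16)→(8, 6): d=(-5,-10) top-left  bias=+0
  edge (8, 6)→(20, 2): d=(12,-4) top-left  bias=+0
    (8,1)@(17, 3): e=[35,105,0] → #  [on edge]
    (9,1)@(19, 3): e=[7,125,8] → #
    (10,1)@(21, 3): e=[-21,145,16] → ·
    (5,2)@(11, 5): e=[105,35,0] → #  [on edge]
    (6,2)@(13, 5): e=[77,55,8] → #
    (7,2)@(15, 5): e=[49,75,16] → #
    (9,2)@(19, 5): e=[-7,115,32] → ·
    (2,3)@(5, 7): e=[175,-35,0] → ·  [on edge]
    (4,3)@(9, 7): e=[119,5,16] → #
    (9,3)@(19, 7): e=[-21,105,56] → ·
    (4,4)@(9, 9): e=[105,-5,40] → ·
    (5,4)@(11, 9): e=[77,15,48] → #
  covered (19 px):
    · · · · · · · · · · ·
    · · · · · · · · # # ·
    · · · · · # # # # · ·
    · · · · # # # # # · ·
    · · · · · # # # · · ·
    · · · · · # # # · · ·
    · · · · · · # · · · ·
    · · · · · · # · · · ·
T1:
  2·area = 212
  edge (6, 13)→(0, 2): d=(-6,-11) top-left  bias=+0
  edge (0, 2)→(22, 7): d=(22,5) right/bottom  bias=-1
  edge (22, 7)→(6, 13): d=(-16,6) right/bottom  bias=-1
    (0,1)@(1, 3): e=[5,17,190] → #
    (1,1)@(3, 3): e=[27,7,178] → #
    (2,1)@(5, 3): e=[49,-3,166] → ·
    (0,2)@(1, 5): e=[-7,61,158] → ·
    (1,2)@(3, 5): e=[15,51,146] → #
    (2,2)@(5, 5): e=[37,41,134] → #
    (3,2)@(7, 5): e=[59,31,122] → #
    (4,2)@(9, 5): e=[81,21,110] → #
    (5,2)@(11, 5): e=[103,11,98] → #
    (6,2)@(13, 5): e=[125,1,86] → #
    (7,2)@(15, 5): e=[147,-9,74] → ·
    (1,3)@(3, 7): e=[3,95,114] → #
  covered (28 px):
    · · · · · · · · · · ·
    # # · · · · · · · · ·
    · # # # # # # · · · ·
    · # # # # # # # # # #
    · · # # # # # # · · ·
    · · # # # # · · · · ·
    · · · · · · · · · · ·
    · · · · · · · · · · ·

Answer: [25,24,91]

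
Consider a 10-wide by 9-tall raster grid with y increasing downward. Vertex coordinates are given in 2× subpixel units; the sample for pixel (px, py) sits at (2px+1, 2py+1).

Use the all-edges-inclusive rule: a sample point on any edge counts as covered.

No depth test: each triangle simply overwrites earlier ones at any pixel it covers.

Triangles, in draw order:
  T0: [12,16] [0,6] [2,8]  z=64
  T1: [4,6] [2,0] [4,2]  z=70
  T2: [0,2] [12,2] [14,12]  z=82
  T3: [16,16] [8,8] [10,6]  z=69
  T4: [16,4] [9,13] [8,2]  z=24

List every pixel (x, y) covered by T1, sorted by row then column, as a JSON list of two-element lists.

T0:
  2·area = 4  (B↔C swapped to make it positive)
  edge (12, 16)→(2, 8): d=(-10,-8) inclusive
  edge (2, 8)→(0, 6): d=(-2,-2) inclusive
  edge (0, 6)→(12, 16): d=(12,10) inclusive
    (0,3)@(1, 7): e=[2,0,2] → █  [on edge]
    (1,3)@(3, 7): e=[18,4,-18] → ·
    (0,4)@(1, 9): e=[-18,-4,26] → ·
    (1,4)@(3, 9): e=[-2,0,6] → ·  [on edge]
    (2,5)@(5, 11): e=[-6,0,10] → ·  [on edge]
    (3,6)@(7, 13): e=[-10,0,14] → ·  [on edge]
    (4,7)@(9, 15): e=[-14,0,18] → ·  [on edge]
    (5,8)@(11, 17): e=[-18,0,22] → ·  [on edge]
  covered (1 px):
    · · · · · · · · · ·
    · · · · · · · · · ·
    · · · · · · · · · ·
    █ · · · · · · · · ·
    · · · · · · · · · ·
    · · · · · · · · · ·
    · · · · · · · · · ·
    · · · · · · · · · ·
    · · · · · · · · · ·
T1:
  2·area = 8
  edge (4, 6)→(2, 0): d=(-2,-6) inclusive
  edge (2, 0)→(4, 2): d=(2,2) inclusive
  edge (4, 2)→(4, 6): d=(0,4) inclusive
    (1,0)@(3, 1): e=[4,0,4] → █  [on edge]
    (2,0)@(5, 1): e=[16,-4,-4] → ·
    (1,1)@(3, 3): e=[0,4,4] → █  [on edge]
    (2,1)@(5, 3): e=[12,0,-4] → ·  [on edge]
    (1,2)@(3, 5): e=[-4,8,4] → ·
    (3,2)@(7, 5): e=[20,0,-12] → ·  [on edge]
    (4,3)@(9, 7): e=[28,0,-20] → ·  [on edge]
    (2,4)@(5, 9): e=[0,12,-4] → ·  [on edge]
    (5,4)@(11, 9): e=[36,0,-28] → ·  [on edge]
    (6,5)@(13, 11): e=[44,0,-36] → ·  [on edge]
    (7,6)@(15, 13): e=[52,0,-44] → ·  [on edge]
    (3,7)@(7, 15): e=[0,20,-12] → ·  [on edge]
    (8,7)@(17, 15): e=[60,0,-52] → ·  [on edge]
    (9,8)@(19, 17): e=[68,0,-60] → ·  [on edge]
  covered (2 px):
    · █ · · · · · · · ·
    · █ · · · · · · · ·
    · · · · · · · · · ·
    · · · · · · · · · ·
    · · · · · · · · · ·
    · · · · · · · · · ·
    · · · · · · · · · ·
    · · · · · · · · · ·
    · · · · · · · · · ·
T2:
  2·area = 120
  edge (0, 2)→(12, 2): d=(12,0) inclusive
  edge (12, 2)→(14, 12): d=(2,10) inclusive
  edge (14, 12)→(0, 2): d=(-14,-10) inclusive
    (1,1)@(3, 3): e=[12,92,16] → █
    (2,1)@(5, 3): e=[12,72,36] → █
    (3,1)@(7, 3): e=[12,52,56] → █
    (4,1)@(9, 3): e=[12,32,76] → █
    (5,1)@(11, 3): e=[12,12,96] → █
    (6,1)@(13, 3): e=[12,-8,116] → ·
    (1,2)@(3, 5): e=[36,96,-12] → ·
    (2,2)@(5, 5): e=[36,76,8] → █
    (6,2)@(13, 5): e=[36,-4,88] → ·
    (2,3)@(5, 7): e=[60,80,-20] → ·
    (3,3)@(7, 7): e=[60,60,0] → █  [on edge]
    (6,3)@(13, 7): e=[60,0,60] → █  [on edge]
    (7,8)@(15, 17): e=[180,0,-60] → ·  [on edge]
  covered (16 px):
    · · · · · · · · · ·
    · █ █ █ █ █ · · · ·
    · · █ █ █ █ · · · ·
    · · · █ █ █ █ · · ·
    · · · · · █ █ · · ·
    · · · · · · █ · · ·
    · · · · · · · · · ·
    · · · · · · · · · ·
    · · · · · · · · · ·
T3:
  2·area = 32
  edge (16, 16)→(8, 8): d=(-8,-8) inclusive
  edge (8, 8)→(10, 6): d=(2,-2) inclusive
  edge (10, 6)→(16, 16): d=(6,10) inclusive
    (0,0)@(1, 1): e=[0,-28,60] → ·  [on edge]
    (3,0)@(7, 1): e=[48,-16,0] → ·  [on edge]
    (7,0)@(15, 1): e=[112,0,-80] → ·  [on edge]
    (1,1)@(3, 3): e=[0,-20,52] → ·  [on edge]
    (6,1)@(13, 3): e=[80,0,-48] → ·  [on edge]
    (2,2)@(5, 5): e=[0,-12,44] → ·  [on edge]
    (5,2)@(11, 5): e=[48,0,-16] → ·  [on edge]
    (3,3)@(7, 7): e=[0,-4,36] → ·  [on edge]
    (4,3)@(9, 7): e=[16,0,16] → █  [on edge]
    (5,3)@(11, 7): e=[32,4,-4] → ·
    (3,4)@(7, 9): e=[-16,0,48] → ·  [on edge]
    (4,4)@(9, 9): e=[0,4,28] → █  [on edge]
    (2,5)@(5, 11): e=[-48,0,80] → ·  [on edge]
    (5,5)@(11, 11): e=[0,12,20] → █  [on edge]
    (6,5)@(13, 11): e=[16,16,0] → █  [on edge]
    (1,6)@(3, 13): e=[-80,0,112] → ·  [on edge]
    (6,6)@(13, 13): e=[0,20,12] → █  [on edge]
    (0,7)@(1, 15): e=[-112,0,144] → ·  [on edge]
    (7,7)@(15, 15): e=[0,28,4] → █  [on edge]
    (8,8)@(17, 17): e=[0,36,-4] → ·  [on edge]
  covered (7 px):
    · · · · · · · · · ·
    · · · · · · · · · ·
    · · · · · · · · · ·
    · · · · █ · · · · ·
    · · · · █ █ · · · ·
    · · · · · █ █ · · ·
    · · · · · · █ · · ·
    · · · · · · · █ · ·
    · · · · · · · · · ·
T4:
  2·area = 86
  edge (16, 4)→(9, 13): d=(-7,9) inclusive
  edge (9, 13)→(8, 2): d=(-1,-11) inclusive
  edge (8, 2)→(16, 4): d=(8,2) inclusive
    (4,1)@(9, 3): e=[70,10,6] → █
    (5,1)@(11, 3): e=[52,32,2] → █
    (6,1)@(13, 3): e=[34,54,-2] → ·
    (4,2)@(9, 5): e=[56,8,22] → █
    (6,2)@(13, 5): e=[20,52,14] → █
    (7,2)@(15, 5): e=[2,74,10] → █
    (8,2)@(17, 5): e=[-16,96,6] → ·
    (4,3)@(9, 7): e=[42,6,38] → █
    (7,3)@(15, 7): e=[-12,72,26] → ·
    (4,4)@(9, 9): e=[28,4,54] → █
    (6,4)@(13, 9): e=[-8,48,46] → ·
    (4,5)@(9, 11): e=[14,2,70] → █
    (4,6)@(9, 13): e=[0,0,86] → █  [on edge]
  covered (13 px):
    · · · · · · · · · ·
    · · · · █ █ · · · ·
    · · · · █ █ █ █ · ·
    · · · · █ █ █ · · ·
    · · · · █ █ · · · ·
    · · · · █ · · · · ·
    · · · · █ · · · · ·
    · · · · · · · · · ·
    · · · · · · · · · ·

Answer: [[1,0],[1,1]]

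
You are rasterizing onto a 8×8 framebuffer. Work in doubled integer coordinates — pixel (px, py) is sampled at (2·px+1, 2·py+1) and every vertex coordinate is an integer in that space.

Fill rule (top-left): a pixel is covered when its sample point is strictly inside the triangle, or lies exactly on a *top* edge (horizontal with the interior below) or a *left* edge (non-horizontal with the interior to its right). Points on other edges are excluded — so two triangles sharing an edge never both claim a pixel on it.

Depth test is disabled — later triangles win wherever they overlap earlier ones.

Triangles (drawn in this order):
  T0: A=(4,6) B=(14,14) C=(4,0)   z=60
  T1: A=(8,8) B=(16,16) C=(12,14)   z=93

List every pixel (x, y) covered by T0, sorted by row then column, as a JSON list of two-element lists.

T0:
  2·area = 60  (B↔C swapped to make it positive)
  edge (4, 6)→(4, 0): d=(0,-6) top-left  bias=+0
  edge (4, 0)→(14, 14): d=(10,14) right/bottom  bias=-1
  edge (14, 14)→(4, 6): d=(-10,-8) top-left  bias=+0
    (2,1)@(5, 3): e=[6,16,38] → #
    (3,1)@(7, 3): e=[18,-12,54] → ·
    (2,2)@(5, 5): e=[6,36,18] → #
    (3,2)@(7, 5): e=[18,8,34] → #
    (4,2)@(9, 5): e=[30,-20,50] → ·
    (2,3)@(5, 7): e=[6,56,-2] → ·
    (3,3)@(7, 7): e=[18,28,14] → #
    (4,3)@(9, 7): e=[30,0,30] → ·  [on edge]
    (3,4)@(7, 9): e=[18,48,-6] → ·
    (4,4)@(9, 9): e=[30,20,10] → #
    (5,4)@(11, 9): e=[42,-8,26] → ·
    (4,5)@(9, 11): e=[30,40,-10] → ·
  covered (7 px):
    · · · · · · · ·
    · · # · · · · ·
    · · # # · · · ·
    · · · # · · · ·
    · · · · # · · ·
    · · · · · # · ·
    · · · · · · # ·
    · · · · · · · ·
T1:
  2·area = 16
  edge (8, 8)→(16, 16): d=(8,8) right/bottom  bias=-1
  edge (16, 16)→(12, 14): d=(-4,-2) top-left  bias=+0
  edge (12, 14)→(8, 8): d=(-4,-6) top-left  bias=+0
    (0,0)@(1, 1): e=[0,30,-14] → ·  [on edge]
    (1,1)@(3, 3): e=[0,26,-10] → ·  [on edge]
    (2,2)@(5, 5): e=[0,22,-6] → ·  [on edge]
    (3,3)@(7, 7): e=[0,18,-2] → ·  [on edge]
    (4,4)@(9, 9): e=[0,14,2] → ·  [on edge]
    (5,5)@(11, 11): e=[0,10,6] → ·  [on edge]
    (6,6)@(13, 13): e=[0,6,10] → ·  [on edge]
    (7,7)@(15, 15): e=[0,2,14] → ·  [on edge]
  covered (0 px):
    · · · · · · · ·
    · · · · · · · ·
    · · · · · · · ·
    · · · · · · · ·
    · · · · · · · ·
    · · · · · · · ·
    · · · · · · · ·
    · · · · · · · ·

Final: [[2,1],[2,2],[3,2],[3,3],[4,4],[5,5],[6,6]]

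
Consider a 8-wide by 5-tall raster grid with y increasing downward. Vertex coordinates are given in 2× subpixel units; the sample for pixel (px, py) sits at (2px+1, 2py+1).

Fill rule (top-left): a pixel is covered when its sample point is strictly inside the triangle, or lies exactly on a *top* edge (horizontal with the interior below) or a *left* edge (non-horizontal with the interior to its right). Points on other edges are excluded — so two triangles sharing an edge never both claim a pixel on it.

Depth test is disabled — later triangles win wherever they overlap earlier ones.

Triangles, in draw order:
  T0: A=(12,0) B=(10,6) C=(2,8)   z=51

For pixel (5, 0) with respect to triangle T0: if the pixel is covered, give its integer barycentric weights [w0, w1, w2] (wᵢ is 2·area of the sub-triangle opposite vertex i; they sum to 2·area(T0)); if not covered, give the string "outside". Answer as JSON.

T0:
  2·area = 44
  edge (12, 0)→(10, 6): d=(-2,6) right/bottom  bias=-1
  edge (10, 6)→(2, 8): d=(-8,2) right/bottom  bias=-1
  edge (2, 8)→(12, 0): d=(10,-8) top-left  bias=+0
    (5,0)@(11, 1): e=[4,38,2] → █
    (6,0)@(13, 1): e=[-8,34,18] → ·
    (4,1)@(9, 3): e=[12,26,6] → █
    (5,1)@(11, 3): e=[0,22,22] → ·  [on edge]
    (3,2)@(7, 5): e=[20,14,10] → █
    (5,2)@(11, 5): e=[-4,6,42] → ·
    (2,3)@(5, 7): e=[28,2,14] → █
    (3,3)@(7, 7): e=[16,-2,30] → ·
    (4,3)@(9, 7): e=[4,-6,46] → ·
    (2,4)@(5, 9): e=[24,-14,34] → ·
    (4,4)@(9, 9): e=[0,-22,66] → ·  [on edge]
  covered (5 px):
    · · · · · █ · ·
    · · · · █ · · ·
    · · · █ █ · · ·
    · · █ · · · · ·
    · · · · · · · ·

Final: [38,2,4]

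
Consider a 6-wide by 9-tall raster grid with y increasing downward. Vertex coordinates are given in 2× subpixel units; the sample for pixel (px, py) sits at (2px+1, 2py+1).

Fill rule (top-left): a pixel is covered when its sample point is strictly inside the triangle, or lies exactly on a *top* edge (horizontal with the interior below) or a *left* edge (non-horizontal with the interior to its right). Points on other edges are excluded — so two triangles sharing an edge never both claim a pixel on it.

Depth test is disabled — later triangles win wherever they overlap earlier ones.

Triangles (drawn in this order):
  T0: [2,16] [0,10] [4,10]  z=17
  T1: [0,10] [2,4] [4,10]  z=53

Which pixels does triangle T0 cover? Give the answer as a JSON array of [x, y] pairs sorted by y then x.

T0:
  2·area = 24
  edge (2, 16)→(0, 10): d=(-2,-6) top-left  bias=+0
  edge (0, 10)→(4, 10): d=(4,0) top-left  bias=+0
  edge (4, 10)→(2, 16): d=(-2,6) right/bottom  bias=-1
    (3,0)@(7, 1): e=[60,-36,0] → .  [on edge]
    (2,3)@(5, 7): e=[36,-12,0] → .  [on edge]
    (0,5)@(1, 11): e=[4,4,16] → X
    (1,5)@(3, 11): e=[16,4,4] → X
    (2,5)@(5, 11): e=[28,4,-8] → .
    (0,6)@(1, 13): e=[0,12,12] → X  [on edge]
    (1,6)@(3, 13): e=[12,12,0] → .  [on edge]
    (0,7)@(1, 15): e=[-4,20,8] → .
  covered (3 px):
    . . . . . .
    . . . . . .
    . . . . . .
    . . . . . .
    . . . . . .
    X X . . . .
    X . . . . .
    . . . . . .
    . . . . . .
T1:
  2·area = 24
  edge (0, 10)→(2, 4): d=(2,-6) top-left  bias=+0
  edge (2, 4)→(4, 10): d=(2,6) right/bottom  bias=-1
  edge (4, 10)→(0, 10): d=(-4,0) right/bottom  bias=-1
    (0,0)@(1, 1): e=[-12,0,36] → .  [on edge]
    (1,0)@(3, 1): e=[0,-12,36] → .  [on edge]
    (0,3)@(1, 7): e=[0,12,12] → X  [on edge]
    (1,3)@(3, 7): e=[12,0,12] → .  [on edge]
    (0,4)@(1, 9): e=[4,16,4] → X
    (1,4)@(3, 9): e=[16,4,4] → X
    (2,4)@(5, 9): e=[28,-8,4] → .
    (0,5)@(1, 11): e=[8,20,-4] → .
    (1,5)@(3, 11): e=[20,8,-4] → .
    (2,6)@(5, 13): e=[36,0,-12] → .  [on edge]
  covered (3 px):
    . . . . . .
    . . . . . .
    . . . . . .
    X . . . . .
    X X . . . .
    . . . . . .
    . . . . . .
    . . . . . .
    . . . . . .

Result: [[0,5],[1,5],[0,6]]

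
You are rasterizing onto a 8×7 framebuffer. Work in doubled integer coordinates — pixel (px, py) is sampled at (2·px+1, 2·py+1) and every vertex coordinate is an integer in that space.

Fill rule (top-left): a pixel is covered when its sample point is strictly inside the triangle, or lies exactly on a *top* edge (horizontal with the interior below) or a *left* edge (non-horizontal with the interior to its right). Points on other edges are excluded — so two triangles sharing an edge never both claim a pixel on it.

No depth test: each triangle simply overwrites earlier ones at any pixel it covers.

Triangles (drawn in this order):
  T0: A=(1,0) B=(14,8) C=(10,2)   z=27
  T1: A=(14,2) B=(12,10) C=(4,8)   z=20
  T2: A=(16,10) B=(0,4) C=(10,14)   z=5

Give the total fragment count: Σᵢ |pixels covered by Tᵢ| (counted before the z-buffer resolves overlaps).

T0:
  2·area = 46  (B↔C swapped to make it positive)
  edge (1, 0)→(10, 2): d=(9,2) right/bottom  bias=-1
  edge (10, 2)→(14, 8): d=(4,6) right/bottom  bias=-1
  edge (14, 8)→(1, 0): d=(-13,-8) top-left  bias=+0
    (1,0)@(3, 1): e=[5,38,3] → █
    (2,0)@(5, 1): e=[1,26,19] → █
    (3,0)@(7, 1): e=[-3,14,35] → ·
    (1,1)@(3, 3): e=[23,46,-23] → ·
    (2,1)@(5, 3): e=[19,34,-7] → ·
    (3,1)@(7, 3): e=[15,22,9] → █
    (4,1)@(9, 3): e=[11,10,25] → █
    (5,1)@(11, 3): e=[7,-2,41] → ·
    (3,2)@(7, 5): e=[33,30,-17] → ·
    (4,2)@(9, 5): e=[29,18,-1] → ·
    (5,2)@(11, 5): e=[25,6,15] → █
    (6,2)@(13, 5): e=[21,-6,31] → ·
  covered (6 px):
    · █ █ · · · · ·
    · · · █ █ · · ·
    · · · · · █ · ·
    · · · · · · █ ·
    · · · · · · · ·
    · · · · · · · ·
    · · · · · · · ·
T1:
  2·area = 68
  edge (14, 2)→(12, 10): d=(-2,8) right/bottom  bias=-1
  edge (12, 10)→(4, 8): d=(-8,-2) top-left  bias=+0
  edge (4, 8)→(14, 2): d=(10,-6) top-left  bias=+0
    (6,1)@(13, 3): e=[6,58,4] → █
    (7,1)@(15, 3): e=[-10,62,16] → ·
    (4,2)@(9, 5): e=[34,34,0] → █  [on edge]
    (5,2)@(11, 5): e=[18,38,12] → █
    (7,2)@(15, 5): e=[-14,46,36] → ·
    (3,3)@(7, 7): e=[46,14,8] → █
    (6,3)@(13, 7): e=[-2,26,44] → ·
    (3,4)@(7, 9): e=[42,-2,28] → ·
    (4,4)@(9, 9): e=[26,2,40] → █
    (6,4)@(13, 9): e=[-6,10,64] → ·
    (4,5)@(9, 11): e=[22,-14,60] → ·
    (5,5)@(11, 11): e=[6,-10,72] → ·
  covered (9 px):
    · · · · · · · ·
    · · · · · · █ ·
    · · · · █ █ █ ·
    · · · █ █ █ · ·
    · · · · █ █ · ·
    · · · · · · · ·
    · · · · · · · ·
T2:
  2·area = 100  (B↔C swapped to make it positive)
  edge (16, 10)→(10, 14): d=(-6,4) right/bottom  bias=-1
  edge (10, 14)→(0, 4): d=(-10,-10) top-left  bias=+0
  edge (0, 4)→(16, 10): d=(16,6) right/bottom  bias=-1
    (0,2)@(1, 5): e=[90,0,10] → █  [on edge]
    (1,2)@(3, 5): e=[82,20,-2] → ·
    (0,3)@(1, 7): e=[78,-20,42] → ·
    (1,3)@(3, 7): e=[70,0,30] → █  [on edge]
    (2,3)@(5, 7): e=[62,20,18] → █
    (3,3)@(7, 7): e=[54,40,6] → █
    (4,3)@(9, 7): e=[46,60,-6] → ·
    (1,4)@(3, 9): e=[58,-20,62] → ·
    (2,4)@(5, 9): e=[50,0,50] → █  [on edge]
    (4,4)@(9, 9): e=[34,40,26] → █
    (5,4)@(11, 9): e=[26,60,14] → █
    (6,4)@(13, 9): e=[18,80,2] → █
    (3,5)@(7, 11): e=[30,0,70] → █  [on edge]
    (4,6)@(9, 13): e=[10,0,90] → █  [on edge]
  covered (15 px):
    · · · · · · · ·
    · · · · · · · ·
    █ · · · · · · ·
    · █ █ █ · · · ·
    · · █ █ █ █ █ ·
    · · · █ █ █ █ ·
    · · · · █ █ · ·

Final: 30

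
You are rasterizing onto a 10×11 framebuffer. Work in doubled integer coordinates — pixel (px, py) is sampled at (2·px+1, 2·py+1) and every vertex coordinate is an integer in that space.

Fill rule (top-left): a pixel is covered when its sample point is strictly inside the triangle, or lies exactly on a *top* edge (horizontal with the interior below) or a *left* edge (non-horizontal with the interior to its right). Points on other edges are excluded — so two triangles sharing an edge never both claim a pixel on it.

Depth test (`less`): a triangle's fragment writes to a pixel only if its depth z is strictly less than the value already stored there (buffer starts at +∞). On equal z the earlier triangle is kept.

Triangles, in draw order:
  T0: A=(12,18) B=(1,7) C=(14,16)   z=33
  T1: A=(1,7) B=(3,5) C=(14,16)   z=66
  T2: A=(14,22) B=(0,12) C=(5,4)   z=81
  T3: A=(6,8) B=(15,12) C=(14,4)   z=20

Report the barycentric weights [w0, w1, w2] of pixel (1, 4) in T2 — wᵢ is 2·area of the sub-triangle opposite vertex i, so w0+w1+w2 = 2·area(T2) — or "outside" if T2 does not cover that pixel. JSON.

T0:
  2·area = 44
  edge (12, 18)→(1, 7): d=(-11,-11) top-left  bias=+0
  edge (1, 7)→(14, 16): d=(13,9) right/bottom  bias=-1
  edge (14, 16)→(12, 18): d=(-2,2) right/bottom  bias=-1
    (0,3)@(1, 7): e=[0,0,44] → .  [on edge]
    (1,4)@(3, 9): e=[0,8,36] → X  [on edge]
    (2,4)@(5, 9): e=[22,-10,32] → .
    (1,5)@(3, 11): e=[-22,34,32] → .
    (2,5)@(5, 11): e=[0,16,28] → X  [on edge]
    (3,5)@(7, 11): e=[22,-2,24] → .
    (9,5)@(19, 11): e=[154,-110,0] → .  [on edge]
    (2,6)@(5, 13): e=[-22,42,24] → .
    (3,6)@(7, 13): e=[0,24,20] → X  [on edge]
    (4,6)@(9, 13): e=[22,6,16] → X
    (5,6)@(11, 13): e=[44,-12,12] → .
    (8,6)@(17, 13): e=[110,-66,0] → .  [on edge]
    (4,7)@(9, 15): e=[0,32,12] → X  [on edge]
    (7,7)@(15, 15): e=[66,-22,0] → .  [on edge]
    (5,8)@(11, 17): e=[0,40,4] → X  [on edge]
    (6,8)@(13, 17): e=[22,22,0] → .  [on edge]
    (5,9)@(11, 19): e=[-22,66,0] → .  [on edge]
    (6,9)@(13, 19): e=[0,48,-4] → .  [on edge]
    (4,10)@(9, 21): e=[-66,110,0] → .  [on edge]
    (7,10)@(15, 21): e=[0,56,-12] → .  [on edge]
  covered (7 px):
    . . . . . . . . . .
    . . . . . . . . . .
    . . . . . . . . . .
    . . . . . . . . . .
    . X . . . . . . . .
    . . X . . . . . . .
    . . . X X . . . . .
    . . . . X X . . . .
    . . . . . X . . . .
    . . . . . . . . . .
    . . . . . . . . . .
T1:
  2·area = 44
  edge (1, 7)→(3, 5): d=(2,-2) top-left  bias=+0
  edge (3, 5)→(14, 16): d=(11,11) right/bottom  bias=-1
  edge (14, 16)→(1, 7): d=(-13,-9) top-left  bias=+0
    (3,0)@(7, 1): e=[0,-88,132] → .  [on edge]
    (0,1)@(1, 3): e=[-8,0,52] → .  [on edge]
    (2,1)@(5, 3): e=[0,-44,88] → .  [on edge]
    (1,2)@(3, 5): e=[0,0,44] → .  [on edge]
    (0,3)@(1, 7): e=[0,44,0] → X  [on edge]
    (1,3)@(3, 7): e=[4,22,18] → X
    (2,3)@(5, 7): e=[8,0,36] → .  [on edge]
    (0,4)@(1, 9): e=[4,66,-26] → .
    (1,4)@(3, 9): e=[8,44,-8] → .
    (2,4)@(5, 9): e=[12,22,10] → X
    (3,4)@(7, 9): e=[16,0,28] → .  [on edge]
    (2,5)@(5, 11): e=[16,44,-16] → .
    (4,5)@(9, 11): e=[24,0,20] → .  [on edge]
    (5,6)@(11, 13): e=[32,0,12] → .  [on edge]
    (6,7)@(13, 15): e=[40,0,4] → .  [on edge]
    (7,8)@(15, 17): e=[48,0,-4] → .  [on edge]
    (8,9)@(17, 19): e=[56,0,-12] → .  [on edge]
    (9,10)@(19, 21): e=[64,0,-20] → .  [on edge]
  covered (4 px):
    . . . . . . . . . .
    . . . . . . . . . .
    . . . . . . . . . .
    X X . . . . . . . .
    . . X . . . . . . .
    . . . X . . . . . .
    . . . . . . . . . .
    . . . . . . . . . .
    . . . . . . . . . .
    . . . . . . . . . .
    . . . . . . . . . .
T2:
  2·area = 162
  edge (14, 22)→(0, 12): d=(-14,-10) top-left  bias=+0
  edge (0, 12)→(5, 4): d=(5,-8) top-left  bias=+0
  edge (5, 4)→(14, 22): d=(9,18) right/bottom  bias=-1
    (2,2)@(5, 5): e=[148,5,9] → X
    (3,2)@(7, 5): e=[168,21,-27] → .
    (2,3)@(5, 7): e=[120,15,27] → X
    (3,3)@(7, 7): e=[140,31,-9] → .
    (1,4)@(3, 9): e=[72,9,81] → X
    (3,4)@(7, 9): e=[112,41,9] → X
    (4,4)@(9, 9): e=[132,57,-27] → .
    (0,5)@(1, 11): e=[24,3,135] → X
    (4,5)@(9, 11): e=[104,67,-9] → .
    (0,6)@(1, 13): e=[-4,13,153] → .
    (1,6)@(3, 13): e=[16,29,117] → X
    (4,6)@(9, 13): e=[76,77,9] → X
    (3,8)@(7, 17): e=[0,81,81] → X  [on edge]
  covered (21 px):
    . . . . . . . . . .
    . . . . . . . . . .
    . . X . . . . . . .
    . . X . . . . . . .
    . X X X . . . . . .
    X X X X . . . . . .
    . X X X X . . . . .
    . . X X X . . . . .
    . . . X X X . . . .
    . . . . . X . . . .
    . . . . . . X . . .
T3:
  2·area = 68  (B↔C swapped to make it positive)
  edge (6, 8)→(14, 4): d=(8,-4) top-left  bias=+0
  edge (14, 4)→(15, 12): d=(1,8) right/bottom  bias=-1
  edge (15, 12)→(6, 8): d=(-9,-4) top-left  bias=+0
    (6,2)@(13, 5): e=[4,9,55] → X
    (7,2)@(15, 5): e=[12,-7,63] → .
    (4,3)@(9, 7): e=[4,43,21] → X
    (5,3)@(11, 7): e=[12,27,29] → X
    (7,3)@(15, 7): e=[28,-5,45] → .
    (4,4)@(9, 9): e=[20,45,3] → X
    (7,4)@(15, 9): e=[44,-3,27] → .
    (4,5)@(9, 11): e=[36,47,-15] → .
    (5,5)@(11, 11): e=[44,31,-7] → .
    (6,5)@(13, 11): e=[52,15,1] → X
    (7,5)@(15, 11): e=[60,-1,9] → .
    (6,6)@(13, 13): e=[68,17,-17] → .
  covered (8 px):
    . . . . . . . . . .
    . . . . . . . . . .
    . . . . . . X . . .
    . . . . X X X . . .
    . . . . X X X . . .
    . . . . . . X . . .
    . . . . . . . . . .
    . . . . . . . . . .
    . . . . . . . . . .
    . . . . . . . . . .
    . . . . . . . . . .

Answer: [9,81,72]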